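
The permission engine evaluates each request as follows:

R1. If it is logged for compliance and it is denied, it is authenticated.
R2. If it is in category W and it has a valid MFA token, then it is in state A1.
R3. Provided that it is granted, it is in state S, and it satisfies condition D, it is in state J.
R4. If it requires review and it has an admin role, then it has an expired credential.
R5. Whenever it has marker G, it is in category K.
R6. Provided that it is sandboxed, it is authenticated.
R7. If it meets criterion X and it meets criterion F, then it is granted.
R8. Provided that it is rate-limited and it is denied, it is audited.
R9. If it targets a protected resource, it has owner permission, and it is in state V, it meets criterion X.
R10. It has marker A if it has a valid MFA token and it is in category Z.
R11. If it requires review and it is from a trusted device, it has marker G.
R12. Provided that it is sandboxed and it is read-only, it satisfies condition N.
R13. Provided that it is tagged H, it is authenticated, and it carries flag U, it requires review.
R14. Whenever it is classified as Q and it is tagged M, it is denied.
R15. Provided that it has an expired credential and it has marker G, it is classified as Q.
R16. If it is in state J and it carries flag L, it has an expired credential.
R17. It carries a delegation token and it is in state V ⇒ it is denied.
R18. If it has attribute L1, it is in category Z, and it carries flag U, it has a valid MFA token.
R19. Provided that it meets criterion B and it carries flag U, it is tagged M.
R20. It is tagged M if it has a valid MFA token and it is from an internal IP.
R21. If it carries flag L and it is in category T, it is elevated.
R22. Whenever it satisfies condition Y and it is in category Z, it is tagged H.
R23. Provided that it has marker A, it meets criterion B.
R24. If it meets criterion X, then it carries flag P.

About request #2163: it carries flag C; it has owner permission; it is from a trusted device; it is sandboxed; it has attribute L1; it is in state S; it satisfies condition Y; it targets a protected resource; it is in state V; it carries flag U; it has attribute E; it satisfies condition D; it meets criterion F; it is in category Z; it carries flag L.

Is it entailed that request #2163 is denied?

Yes

By R6 (it is sandboxed): it is authenticated.
By R9 (it targets a protected resource, it has owner permission, it is in state V): it meets criterion X.
By R18 (it has attribute L1, it is in category Z, it carries flag U): it has a valid MFA token.
By R22 (it satisfies condition Y, it is in category Z): it is tagged H.
By R7 (it meets criterion X, it meets criterion F): it is granted.
By R10 (it has a valid MFA token, it is in category Z): it has marker A.
By R13 (it is tagged H, it is authenticated, it carries flag U): it requires review.
By R23 (it has marker A): it meets criterion B.
By R3 (it is granted, it is in state S, it satisfies condition D): it is in state J.
By R11 (it requires review, it is from a trusted device): it has marker G.
By R16 (it is in state J, it carries flag L): it has an expired credential.
By R19 (it meets criterion B, it carries flag U): it is tagged M.
By R15 (it has an expired credential, it has marker G): it is classified as Q.
By R14 (it is classified as Q, it is tagged M): it is denied.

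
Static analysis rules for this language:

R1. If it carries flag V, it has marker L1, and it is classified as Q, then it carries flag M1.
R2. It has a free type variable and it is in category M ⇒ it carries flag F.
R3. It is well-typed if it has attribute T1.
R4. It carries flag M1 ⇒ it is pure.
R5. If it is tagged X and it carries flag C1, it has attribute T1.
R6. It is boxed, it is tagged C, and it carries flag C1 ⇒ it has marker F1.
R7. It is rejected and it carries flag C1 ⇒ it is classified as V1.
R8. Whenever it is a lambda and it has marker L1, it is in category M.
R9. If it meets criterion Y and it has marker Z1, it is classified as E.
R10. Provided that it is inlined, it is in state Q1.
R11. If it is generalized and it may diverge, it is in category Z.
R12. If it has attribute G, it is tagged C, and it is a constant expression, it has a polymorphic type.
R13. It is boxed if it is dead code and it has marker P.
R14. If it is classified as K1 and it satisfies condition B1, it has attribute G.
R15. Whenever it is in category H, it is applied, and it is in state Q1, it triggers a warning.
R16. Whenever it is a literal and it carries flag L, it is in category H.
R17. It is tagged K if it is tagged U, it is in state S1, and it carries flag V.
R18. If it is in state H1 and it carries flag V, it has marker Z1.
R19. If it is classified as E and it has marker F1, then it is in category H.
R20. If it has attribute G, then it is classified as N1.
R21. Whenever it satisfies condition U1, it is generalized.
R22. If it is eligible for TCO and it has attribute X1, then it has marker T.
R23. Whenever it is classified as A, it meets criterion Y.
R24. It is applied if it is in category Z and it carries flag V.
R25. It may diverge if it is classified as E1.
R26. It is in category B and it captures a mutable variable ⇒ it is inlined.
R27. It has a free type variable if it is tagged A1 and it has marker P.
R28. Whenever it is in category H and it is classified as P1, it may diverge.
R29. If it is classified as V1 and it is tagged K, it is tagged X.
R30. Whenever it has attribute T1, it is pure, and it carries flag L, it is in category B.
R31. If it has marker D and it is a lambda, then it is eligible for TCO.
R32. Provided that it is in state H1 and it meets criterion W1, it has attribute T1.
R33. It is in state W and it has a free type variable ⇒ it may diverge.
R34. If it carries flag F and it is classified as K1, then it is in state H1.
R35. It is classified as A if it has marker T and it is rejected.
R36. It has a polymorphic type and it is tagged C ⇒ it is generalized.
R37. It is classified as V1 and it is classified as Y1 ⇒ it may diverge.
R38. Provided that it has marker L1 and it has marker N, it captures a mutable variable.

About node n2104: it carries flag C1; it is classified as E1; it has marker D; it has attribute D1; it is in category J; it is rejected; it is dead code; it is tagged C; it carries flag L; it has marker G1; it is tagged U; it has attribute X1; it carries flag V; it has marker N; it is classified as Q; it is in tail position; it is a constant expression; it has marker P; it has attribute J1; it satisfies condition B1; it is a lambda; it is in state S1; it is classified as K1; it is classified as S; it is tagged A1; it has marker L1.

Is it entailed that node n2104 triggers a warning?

Yes

By R1 (it carries flag V, it has marker L1, it is classified as Q): it carries flag M1.
By R4 (it carries flag M1): it is pure.
By R7 (it is rejected, it carries flag C1): it is classified as V1.
By R8 (it is a lambda, it has marker L1): it is in category M.
By R13 (it is dead code, it has marker P): it is boxed.
By R14 (it is classified as K1, it satisfies condition B1): it has attribute G.
By R17 (it is tagged U, it is in state S1, it carries flag V): it is tagged K.
By R25 (it is classified as E1): it may diverge.
By R27 (it is tagged A1, it has marker P): it has a free type variable.
By R29 (it is classified as V1, it is tagged K): it is tagged X.
By R31 (it has marker D, it is a lambda): it is eligible for TCO.
By R38 (it has marker L1, it has marker N): it captures a mutable variable.
By R2 (it has a free type variable, it is in category M): it carries flag F.
By R5 (it is tagged X, it carries flag C1): it has attribute T1.
By R6 (it is boxed, it is tagged C, it carries flag C1): it has marker F1.
By R12 (it has attribute G, it is tagged C, it is a constant expression): it has a polymorphic type.
By R22 (it is eligible for TCO, it has attribute X1): it has marker T.
By R30 (it has attribute T1, it is pure, it carries flag L): it is in category B.
By R34 (it carries flag F, it is classified as K1): it is in state H1.
By R35 (it has marker T, it is rejected): it is classified as A.
By R36 (it has a polymorphic type, it is tagged C): it is generalized.
By R11 (it is generalized, it may diverge): it is in category Z.
By R18 (it is in state H1, it carries flag V): it has marker Z1.
By R23 (it is classified as A): it meets criterion Y.
By R24 (it is in category Z, it carries flag V): it is applied.
By R26 (it is in category B, it captures a mutable variable): it is inlined.
By R9 (it meets criterion Y, it has marker Z1): it is classified as E.
By R10 (it is inlined): it is in state Q1.
By R19 (it is classified as E, it has marker F1): it is in category H.
By R15 (it is in category H, it is applied, it is in state Q1): it triggers a warning.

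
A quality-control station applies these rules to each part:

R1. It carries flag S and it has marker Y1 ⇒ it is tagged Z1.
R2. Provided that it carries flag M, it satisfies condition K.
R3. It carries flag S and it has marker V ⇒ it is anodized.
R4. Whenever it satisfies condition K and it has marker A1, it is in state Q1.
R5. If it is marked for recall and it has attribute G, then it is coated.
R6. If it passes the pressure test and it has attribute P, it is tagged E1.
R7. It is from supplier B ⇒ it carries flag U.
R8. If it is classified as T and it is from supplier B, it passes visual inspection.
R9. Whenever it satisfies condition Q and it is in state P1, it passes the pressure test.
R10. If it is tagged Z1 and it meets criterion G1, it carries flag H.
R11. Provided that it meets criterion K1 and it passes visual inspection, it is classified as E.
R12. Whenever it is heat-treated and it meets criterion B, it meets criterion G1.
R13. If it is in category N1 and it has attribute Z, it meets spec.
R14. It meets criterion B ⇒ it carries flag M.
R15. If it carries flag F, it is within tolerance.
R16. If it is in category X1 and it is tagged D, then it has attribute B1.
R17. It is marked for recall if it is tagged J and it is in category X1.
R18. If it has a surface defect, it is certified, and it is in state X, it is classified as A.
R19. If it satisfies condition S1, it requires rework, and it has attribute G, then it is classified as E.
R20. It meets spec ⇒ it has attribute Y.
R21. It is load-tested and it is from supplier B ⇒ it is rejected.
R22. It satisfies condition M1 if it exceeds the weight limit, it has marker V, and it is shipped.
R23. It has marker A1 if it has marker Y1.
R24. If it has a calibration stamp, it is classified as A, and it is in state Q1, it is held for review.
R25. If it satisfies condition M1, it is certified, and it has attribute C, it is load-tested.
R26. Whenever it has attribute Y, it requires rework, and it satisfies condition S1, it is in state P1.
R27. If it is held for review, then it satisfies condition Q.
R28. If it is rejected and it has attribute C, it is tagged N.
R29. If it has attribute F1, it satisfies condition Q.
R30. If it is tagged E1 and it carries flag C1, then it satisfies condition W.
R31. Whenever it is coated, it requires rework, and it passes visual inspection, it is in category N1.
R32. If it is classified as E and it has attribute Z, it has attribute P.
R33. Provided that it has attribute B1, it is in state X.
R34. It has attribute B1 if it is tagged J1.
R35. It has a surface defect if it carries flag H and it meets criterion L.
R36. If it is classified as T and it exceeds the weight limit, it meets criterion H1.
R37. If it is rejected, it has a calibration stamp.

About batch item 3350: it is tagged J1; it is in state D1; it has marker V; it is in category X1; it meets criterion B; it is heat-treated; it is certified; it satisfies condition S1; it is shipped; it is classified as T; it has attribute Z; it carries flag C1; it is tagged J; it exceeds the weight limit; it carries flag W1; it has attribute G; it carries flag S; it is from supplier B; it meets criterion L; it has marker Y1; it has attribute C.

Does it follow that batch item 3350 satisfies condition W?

No

Forward chaining from the given facts derives: is tagged Z1, is anodized, carries flag U, passes visual inspection, meets criterion G1, carries flag M, is marked for recall, satisfies condition M1, has marker A1, is load-tested, has attribute B1, meets criterion H1, satisfies condition K, is in state Q1, is coated, carries flag H, is rejected, is tagged N, is in state X, has a surface defect, has a calibration stamp, is classified as A, is held for review, satisfies condition Q.
The only rule concluding "it satisfies condition W" is R30, which needs "it is tagged E1"; that is never established.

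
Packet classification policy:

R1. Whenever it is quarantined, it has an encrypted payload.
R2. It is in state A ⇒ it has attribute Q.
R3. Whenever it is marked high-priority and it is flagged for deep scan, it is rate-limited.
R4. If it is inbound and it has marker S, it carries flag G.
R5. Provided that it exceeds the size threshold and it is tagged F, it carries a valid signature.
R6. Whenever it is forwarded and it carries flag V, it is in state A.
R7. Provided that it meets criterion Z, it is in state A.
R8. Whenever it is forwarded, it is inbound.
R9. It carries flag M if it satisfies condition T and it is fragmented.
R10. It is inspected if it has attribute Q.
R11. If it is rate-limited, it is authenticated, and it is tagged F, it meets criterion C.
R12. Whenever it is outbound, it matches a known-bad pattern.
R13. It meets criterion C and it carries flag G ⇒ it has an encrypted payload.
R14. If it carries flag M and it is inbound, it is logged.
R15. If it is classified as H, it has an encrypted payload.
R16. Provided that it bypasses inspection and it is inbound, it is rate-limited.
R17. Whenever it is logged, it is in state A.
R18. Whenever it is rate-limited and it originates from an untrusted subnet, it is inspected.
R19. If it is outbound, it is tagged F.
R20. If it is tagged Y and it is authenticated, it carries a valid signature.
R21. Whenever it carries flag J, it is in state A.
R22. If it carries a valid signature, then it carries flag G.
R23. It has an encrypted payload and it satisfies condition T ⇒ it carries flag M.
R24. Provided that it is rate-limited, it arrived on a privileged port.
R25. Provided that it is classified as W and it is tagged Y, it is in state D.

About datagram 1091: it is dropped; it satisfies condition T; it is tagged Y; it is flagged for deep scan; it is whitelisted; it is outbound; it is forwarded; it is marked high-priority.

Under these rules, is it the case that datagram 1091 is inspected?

No

Forward chaining from the given facts derives: is rate-limited, is inbound, matches a known-bad pattern, is tagged F, arrived on a privileged port.
Rules concluding "it is inspected": R10 needs "it has attribute Q"; R18 needs "it originates from an untrusted subnet" — none of these are established.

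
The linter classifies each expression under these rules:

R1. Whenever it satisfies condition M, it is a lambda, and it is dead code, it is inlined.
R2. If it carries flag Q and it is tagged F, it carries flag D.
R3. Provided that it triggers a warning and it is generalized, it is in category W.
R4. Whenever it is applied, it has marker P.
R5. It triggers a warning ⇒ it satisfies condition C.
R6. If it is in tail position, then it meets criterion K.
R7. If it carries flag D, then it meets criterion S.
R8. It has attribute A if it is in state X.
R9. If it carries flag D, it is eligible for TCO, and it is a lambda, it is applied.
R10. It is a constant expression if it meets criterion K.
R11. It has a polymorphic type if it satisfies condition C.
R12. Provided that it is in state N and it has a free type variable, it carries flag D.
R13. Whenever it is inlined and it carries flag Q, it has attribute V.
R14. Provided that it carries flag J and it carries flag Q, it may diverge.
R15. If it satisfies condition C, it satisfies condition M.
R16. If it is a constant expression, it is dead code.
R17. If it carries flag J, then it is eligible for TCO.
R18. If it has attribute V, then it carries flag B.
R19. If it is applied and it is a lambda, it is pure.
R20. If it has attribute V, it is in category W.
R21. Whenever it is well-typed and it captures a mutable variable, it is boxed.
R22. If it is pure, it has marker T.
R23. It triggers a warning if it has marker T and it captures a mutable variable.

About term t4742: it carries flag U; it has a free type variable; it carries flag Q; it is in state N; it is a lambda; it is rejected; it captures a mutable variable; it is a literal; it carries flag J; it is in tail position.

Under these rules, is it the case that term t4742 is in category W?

Yes

By R6 (it is in tail position): it meets criterion K.
By R10 (it meets criterion K): it is a constant expression.
By R12 (it is in state N, it has a free type variable): it carries flag D.
By R16 (it is a constant expression): it is dead code.
By R17 (it carries flag J): it is eligible for TCO.
By R9 (it carries flag D, it is eligible for TCO, it is a lambda): it is applied.
By R19 (it is applied, it is a lambda): it is pure.
By R22 (it is pure): it has marker T.
By R23 (it has marker T, it captures a mutable variable): it triggers a warning.
By R5 (it triggers a warning): it satisfies condition C.
By R15 (it satisfies condition C): it satisfies condition M.
By R1 (it satisfies condition M, it is a lambda, it is dead code): it is inlined.
By R13 (it is inlined, it carries flag Q): it has attribute V.
By R20 (it has attribute V): it is in category W.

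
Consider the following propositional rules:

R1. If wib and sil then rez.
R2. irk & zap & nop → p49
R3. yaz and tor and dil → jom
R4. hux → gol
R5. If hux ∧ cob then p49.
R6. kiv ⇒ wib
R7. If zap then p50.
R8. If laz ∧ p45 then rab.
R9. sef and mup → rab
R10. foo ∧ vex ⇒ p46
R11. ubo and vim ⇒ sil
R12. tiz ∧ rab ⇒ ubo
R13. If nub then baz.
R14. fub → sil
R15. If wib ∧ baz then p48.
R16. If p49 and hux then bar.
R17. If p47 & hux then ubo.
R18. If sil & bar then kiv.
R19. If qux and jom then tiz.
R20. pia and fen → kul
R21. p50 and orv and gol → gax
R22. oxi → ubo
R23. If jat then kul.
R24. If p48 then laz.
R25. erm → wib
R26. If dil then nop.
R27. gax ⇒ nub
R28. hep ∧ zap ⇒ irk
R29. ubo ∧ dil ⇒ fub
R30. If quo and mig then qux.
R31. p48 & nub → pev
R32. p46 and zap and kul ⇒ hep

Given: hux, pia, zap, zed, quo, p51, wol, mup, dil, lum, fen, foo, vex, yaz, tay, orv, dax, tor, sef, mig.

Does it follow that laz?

Yes

jom  (by R3: yaz, tor, dil)
gol  (by R4: hux)
p50  (by R7: zap)
rab  (by R9: sef, mup)
p46  (by R10: foo, vex)
kul  (by R20: pia, fen)
gax  (by R21: p50, orv, gol)
nop  (by R26: dil)
nub  (by R27: gax)
qux  (by R30: quo, mig)
hep  (by R32: p46, zap, kul)
baz  (by R13: nub)
tiz  (by R19: qux, jom)
irk  (by R28: hep, zap)
p49  (by R2: irk, zap, nop)
ubo  (by R12: tiz, rab)
bar  (by R16: p49, hux)
fub  (by R29: ubo, dil)
sil  (by R14: fub)
kiv  (by R18: sil, bar)
wib  (by R6: kiv)
p48  (by R15: wib, baz)
laz  (by R24: p48)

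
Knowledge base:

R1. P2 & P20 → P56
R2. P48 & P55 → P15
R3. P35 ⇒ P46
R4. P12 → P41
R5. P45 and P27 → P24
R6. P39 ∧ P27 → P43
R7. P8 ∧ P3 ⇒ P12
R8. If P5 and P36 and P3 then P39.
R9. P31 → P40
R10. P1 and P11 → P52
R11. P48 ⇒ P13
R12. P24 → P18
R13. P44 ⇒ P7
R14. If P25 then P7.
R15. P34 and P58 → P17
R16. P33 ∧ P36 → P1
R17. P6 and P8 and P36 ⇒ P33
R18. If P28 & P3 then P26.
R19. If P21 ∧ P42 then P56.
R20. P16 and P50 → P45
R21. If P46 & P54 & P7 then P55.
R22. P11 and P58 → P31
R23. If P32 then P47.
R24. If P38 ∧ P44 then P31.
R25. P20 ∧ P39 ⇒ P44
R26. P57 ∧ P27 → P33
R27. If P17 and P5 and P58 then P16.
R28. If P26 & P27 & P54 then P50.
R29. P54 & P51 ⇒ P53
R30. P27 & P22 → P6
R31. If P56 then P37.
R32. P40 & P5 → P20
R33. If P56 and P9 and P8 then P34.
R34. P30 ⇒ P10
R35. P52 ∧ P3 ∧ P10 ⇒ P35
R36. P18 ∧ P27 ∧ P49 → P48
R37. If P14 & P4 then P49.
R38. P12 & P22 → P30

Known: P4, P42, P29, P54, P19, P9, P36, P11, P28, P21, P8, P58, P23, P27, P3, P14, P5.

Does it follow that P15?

Forward chaining from the given facts derives: P12, P39, P26, P56, P31, P50, P37, P34, P49, P41, P43, P40, P17, P16, P20, P45, P44, P24, P18, P7, P48, P13.
The only rule concluding P15 is R2, which needs P55; that is never established.

No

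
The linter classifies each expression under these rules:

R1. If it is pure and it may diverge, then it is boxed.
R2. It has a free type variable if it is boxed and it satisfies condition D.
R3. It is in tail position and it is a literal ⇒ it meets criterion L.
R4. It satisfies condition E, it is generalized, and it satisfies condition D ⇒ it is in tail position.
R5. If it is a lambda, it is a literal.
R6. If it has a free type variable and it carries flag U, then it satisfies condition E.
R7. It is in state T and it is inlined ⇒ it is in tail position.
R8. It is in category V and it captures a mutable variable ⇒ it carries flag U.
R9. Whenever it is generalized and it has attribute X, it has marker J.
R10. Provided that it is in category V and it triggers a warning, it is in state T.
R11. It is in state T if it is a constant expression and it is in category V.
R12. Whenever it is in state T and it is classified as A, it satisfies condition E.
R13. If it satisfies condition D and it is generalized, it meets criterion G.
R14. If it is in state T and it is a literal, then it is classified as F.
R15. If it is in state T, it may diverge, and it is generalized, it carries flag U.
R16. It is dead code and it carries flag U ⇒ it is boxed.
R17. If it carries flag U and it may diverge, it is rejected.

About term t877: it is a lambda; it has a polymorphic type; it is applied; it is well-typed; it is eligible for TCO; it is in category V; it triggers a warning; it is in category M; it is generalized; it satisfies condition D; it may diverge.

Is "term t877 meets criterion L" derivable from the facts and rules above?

Forward chaining from the given facts derives: is a literal, is in state T, meets criterion G, is classified as F, carries flag U, is rejected.
The only rule concluding "it meets criterion L" is R3, which needs "it is in tail position"; that is never established.

No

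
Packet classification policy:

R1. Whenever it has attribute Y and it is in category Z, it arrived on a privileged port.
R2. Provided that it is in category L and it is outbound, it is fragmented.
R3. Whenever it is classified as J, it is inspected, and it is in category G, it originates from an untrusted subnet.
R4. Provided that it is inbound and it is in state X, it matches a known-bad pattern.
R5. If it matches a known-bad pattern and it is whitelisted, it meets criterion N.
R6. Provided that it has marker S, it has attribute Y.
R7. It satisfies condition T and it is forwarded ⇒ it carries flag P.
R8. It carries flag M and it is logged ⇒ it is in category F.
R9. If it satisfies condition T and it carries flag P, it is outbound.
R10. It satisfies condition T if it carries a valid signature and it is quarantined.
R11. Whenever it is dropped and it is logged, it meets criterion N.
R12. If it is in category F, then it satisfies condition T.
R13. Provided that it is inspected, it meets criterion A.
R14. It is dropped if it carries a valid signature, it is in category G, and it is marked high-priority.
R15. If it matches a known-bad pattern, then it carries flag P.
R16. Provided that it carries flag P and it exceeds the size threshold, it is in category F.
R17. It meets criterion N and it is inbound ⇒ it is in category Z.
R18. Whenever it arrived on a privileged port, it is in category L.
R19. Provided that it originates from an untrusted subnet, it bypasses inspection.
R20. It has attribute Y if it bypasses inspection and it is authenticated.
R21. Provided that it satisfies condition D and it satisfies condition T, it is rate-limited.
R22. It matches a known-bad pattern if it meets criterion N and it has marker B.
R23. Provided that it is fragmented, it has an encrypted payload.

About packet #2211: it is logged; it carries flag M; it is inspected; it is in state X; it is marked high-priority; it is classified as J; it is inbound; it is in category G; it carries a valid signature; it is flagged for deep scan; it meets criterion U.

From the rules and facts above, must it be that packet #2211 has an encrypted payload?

Forward chaining from the given facts derives: originates from an untrusted subnet, matches a known-bad pattern, is in category F, satisfies condition T, meets criterion A, is dropped, carries flag P, bypasses inspection, is outbound, meets criterion N, is in category Z.
The only rule concluding "it has an encrypted payload" is R23, which needs "it is fragmented"; that is never established.

No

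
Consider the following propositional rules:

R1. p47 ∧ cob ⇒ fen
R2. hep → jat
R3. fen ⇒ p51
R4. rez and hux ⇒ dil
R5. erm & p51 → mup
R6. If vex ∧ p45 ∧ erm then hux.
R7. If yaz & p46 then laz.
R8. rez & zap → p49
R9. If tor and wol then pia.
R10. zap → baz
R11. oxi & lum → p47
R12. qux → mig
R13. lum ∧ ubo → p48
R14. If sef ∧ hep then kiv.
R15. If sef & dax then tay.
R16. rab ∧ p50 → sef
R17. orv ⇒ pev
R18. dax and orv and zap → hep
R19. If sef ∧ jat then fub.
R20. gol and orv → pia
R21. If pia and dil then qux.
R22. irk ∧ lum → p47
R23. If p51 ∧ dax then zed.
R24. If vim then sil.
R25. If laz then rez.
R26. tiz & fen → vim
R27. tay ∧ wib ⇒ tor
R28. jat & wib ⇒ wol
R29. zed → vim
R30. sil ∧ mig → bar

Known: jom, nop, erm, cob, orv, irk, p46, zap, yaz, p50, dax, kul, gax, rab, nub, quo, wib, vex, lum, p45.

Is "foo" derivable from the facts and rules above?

Forward chaining from the given facts derives: hux, laz, baz, sef, pev, hep, p47, rez, fen, jat, p51, dil, mup, p49, kiv, tay, fub, zed, tor, wol, vim, pia, qux, sil, mig, bar.
No rule has foo as its conclusion, and it is not among the given facts.

No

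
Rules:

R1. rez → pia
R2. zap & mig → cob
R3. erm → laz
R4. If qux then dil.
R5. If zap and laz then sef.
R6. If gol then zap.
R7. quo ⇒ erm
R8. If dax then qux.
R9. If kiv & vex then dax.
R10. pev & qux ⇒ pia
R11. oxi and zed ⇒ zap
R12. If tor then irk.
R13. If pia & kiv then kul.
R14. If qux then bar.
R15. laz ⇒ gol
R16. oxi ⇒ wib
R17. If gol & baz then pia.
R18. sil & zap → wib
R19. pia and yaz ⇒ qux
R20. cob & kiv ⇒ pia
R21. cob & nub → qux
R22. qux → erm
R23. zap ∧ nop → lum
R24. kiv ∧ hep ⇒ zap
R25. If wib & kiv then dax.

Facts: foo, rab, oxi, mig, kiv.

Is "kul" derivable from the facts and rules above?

Yes

wib  (by R16: oxi)
dax  (by R25: wib, kiv)
qux  (by R8: dax)
erm  (by R22: qux)
laz  (by R3: erm)
gol  (by R15: laz)
zap  (by R6: gol)
cob  (by R2: zap, mig)
pia  (by R20: cob, kiv)
kul  (by R13: pia, kiv)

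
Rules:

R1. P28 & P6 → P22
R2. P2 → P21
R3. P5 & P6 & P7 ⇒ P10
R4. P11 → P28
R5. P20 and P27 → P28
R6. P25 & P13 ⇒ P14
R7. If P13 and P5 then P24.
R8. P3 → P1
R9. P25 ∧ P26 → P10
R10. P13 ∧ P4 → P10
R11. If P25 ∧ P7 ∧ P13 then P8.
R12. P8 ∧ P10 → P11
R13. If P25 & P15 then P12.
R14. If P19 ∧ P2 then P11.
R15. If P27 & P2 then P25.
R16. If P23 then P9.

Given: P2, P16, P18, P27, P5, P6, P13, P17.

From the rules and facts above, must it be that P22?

Forward chaining from the given facts derives: P21, P24, P25, P14.
The only rule concluding P22 is R1, which needs P28; that is never established.

No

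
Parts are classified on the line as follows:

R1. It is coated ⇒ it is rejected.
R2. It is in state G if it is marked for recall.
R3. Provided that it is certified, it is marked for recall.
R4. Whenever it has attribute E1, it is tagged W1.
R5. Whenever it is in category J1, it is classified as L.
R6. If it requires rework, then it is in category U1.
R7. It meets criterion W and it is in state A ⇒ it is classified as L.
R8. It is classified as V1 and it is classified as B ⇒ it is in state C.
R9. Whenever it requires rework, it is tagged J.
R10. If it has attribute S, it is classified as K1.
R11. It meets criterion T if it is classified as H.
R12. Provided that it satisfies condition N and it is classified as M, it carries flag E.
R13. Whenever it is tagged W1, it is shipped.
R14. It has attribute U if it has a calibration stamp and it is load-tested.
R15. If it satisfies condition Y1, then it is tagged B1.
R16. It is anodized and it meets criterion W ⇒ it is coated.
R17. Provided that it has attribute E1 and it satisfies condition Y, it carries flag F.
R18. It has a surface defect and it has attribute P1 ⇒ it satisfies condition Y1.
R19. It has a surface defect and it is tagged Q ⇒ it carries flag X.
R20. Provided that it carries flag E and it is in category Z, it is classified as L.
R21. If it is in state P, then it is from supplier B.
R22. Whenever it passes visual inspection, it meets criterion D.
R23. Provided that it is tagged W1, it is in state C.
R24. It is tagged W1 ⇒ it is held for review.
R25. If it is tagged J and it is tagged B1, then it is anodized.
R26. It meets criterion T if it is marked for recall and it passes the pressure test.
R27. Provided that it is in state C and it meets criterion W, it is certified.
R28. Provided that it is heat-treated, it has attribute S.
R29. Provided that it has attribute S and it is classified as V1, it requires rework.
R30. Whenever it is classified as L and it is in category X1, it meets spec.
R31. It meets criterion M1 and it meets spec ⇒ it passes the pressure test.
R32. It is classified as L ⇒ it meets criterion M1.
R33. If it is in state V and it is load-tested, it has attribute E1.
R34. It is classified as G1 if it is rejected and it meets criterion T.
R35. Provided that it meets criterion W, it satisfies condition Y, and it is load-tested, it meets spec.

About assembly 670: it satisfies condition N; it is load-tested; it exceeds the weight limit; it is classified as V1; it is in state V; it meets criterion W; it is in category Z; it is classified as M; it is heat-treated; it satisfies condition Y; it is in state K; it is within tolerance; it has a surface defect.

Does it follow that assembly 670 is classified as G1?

No

Forward chaining from the given facts derives: carries flag E, is classified as L, has attribute S, requires rework, meets criterion M1, has attribute E1, meets spec, is tagged W1, is in category U1, is tagged J, is classified as K1, is shipped, carries flag F, is in state C, is held for review, is certified, passes the pressure test, is marked for recall, meets criterion T, is in state G.
The only rule concluding "it is classified as G1" is R34, which needs "it is rejected"; that is never established.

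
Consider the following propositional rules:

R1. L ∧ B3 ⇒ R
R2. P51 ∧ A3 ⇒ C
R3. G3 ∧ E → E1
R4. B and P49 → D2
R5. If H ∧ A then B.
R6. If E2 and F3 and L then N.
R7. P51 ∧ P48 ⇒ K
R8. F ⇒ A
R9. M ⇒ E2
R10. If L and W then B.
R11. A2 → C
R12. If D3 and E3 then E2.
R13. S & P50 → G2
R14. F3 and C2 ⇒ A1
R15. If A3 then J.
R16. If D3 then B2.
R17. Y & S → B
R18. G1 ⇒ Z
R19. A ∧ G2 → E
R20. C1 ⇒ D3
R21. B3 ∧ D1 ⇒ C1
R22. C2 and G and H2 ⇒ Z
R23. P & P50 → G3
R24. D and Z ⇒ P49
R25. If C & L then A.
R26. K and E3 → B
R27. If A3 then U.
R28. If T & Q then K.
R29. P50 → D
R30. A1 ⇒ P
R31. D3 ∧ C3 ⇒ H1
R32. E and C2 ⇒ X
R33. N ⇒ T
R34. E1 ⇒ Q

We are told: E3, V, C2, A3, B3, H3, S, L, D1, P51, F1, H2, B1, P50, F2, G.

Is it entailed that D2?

Forward chaining from the given facts derives: R, C, G2, J, C1, Z, A, U, D, E, D3, P49, X, E2, B2.
The only rule concluding D2 is R4, which needs B; that is never established.

No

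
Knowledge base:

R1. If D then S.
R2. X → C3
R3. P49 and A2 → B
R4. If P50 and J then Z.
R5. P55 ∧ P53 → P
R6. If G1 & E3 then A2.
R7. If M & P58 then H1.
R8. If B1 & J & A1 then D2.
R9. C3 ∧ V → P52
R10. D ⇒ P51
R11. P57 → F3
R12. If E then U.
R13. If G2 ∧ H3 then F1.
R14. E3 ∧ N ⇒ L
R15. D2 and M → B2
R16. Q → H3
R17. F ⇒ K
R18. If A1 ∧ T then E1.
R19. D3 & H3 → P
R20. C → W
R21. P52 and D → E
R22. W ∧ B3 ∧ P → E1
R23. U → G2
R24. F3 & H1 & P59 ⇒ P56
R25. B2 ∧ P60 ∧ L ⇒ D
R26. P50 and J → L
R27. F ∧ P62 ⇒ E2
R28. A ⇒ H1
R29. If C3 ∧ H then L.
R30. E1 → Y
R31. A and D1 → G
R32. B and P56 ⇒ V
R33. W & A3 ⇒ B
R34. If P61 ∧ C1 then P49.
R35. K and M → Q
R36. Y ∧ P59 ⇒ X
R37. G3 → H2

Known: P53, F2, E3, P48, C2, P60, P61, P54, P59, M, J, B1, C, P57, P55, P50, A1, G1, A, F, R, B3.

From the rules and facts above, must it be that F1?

No

Forward chaining from the given facts derives: Z, P, A2, D2, F3, B2, K, W, E1, L, H1, Y, Q, X, C3, H3, P56, D, S, P51.
The only rule concluding F1 is R13, which needs G2; that is never established.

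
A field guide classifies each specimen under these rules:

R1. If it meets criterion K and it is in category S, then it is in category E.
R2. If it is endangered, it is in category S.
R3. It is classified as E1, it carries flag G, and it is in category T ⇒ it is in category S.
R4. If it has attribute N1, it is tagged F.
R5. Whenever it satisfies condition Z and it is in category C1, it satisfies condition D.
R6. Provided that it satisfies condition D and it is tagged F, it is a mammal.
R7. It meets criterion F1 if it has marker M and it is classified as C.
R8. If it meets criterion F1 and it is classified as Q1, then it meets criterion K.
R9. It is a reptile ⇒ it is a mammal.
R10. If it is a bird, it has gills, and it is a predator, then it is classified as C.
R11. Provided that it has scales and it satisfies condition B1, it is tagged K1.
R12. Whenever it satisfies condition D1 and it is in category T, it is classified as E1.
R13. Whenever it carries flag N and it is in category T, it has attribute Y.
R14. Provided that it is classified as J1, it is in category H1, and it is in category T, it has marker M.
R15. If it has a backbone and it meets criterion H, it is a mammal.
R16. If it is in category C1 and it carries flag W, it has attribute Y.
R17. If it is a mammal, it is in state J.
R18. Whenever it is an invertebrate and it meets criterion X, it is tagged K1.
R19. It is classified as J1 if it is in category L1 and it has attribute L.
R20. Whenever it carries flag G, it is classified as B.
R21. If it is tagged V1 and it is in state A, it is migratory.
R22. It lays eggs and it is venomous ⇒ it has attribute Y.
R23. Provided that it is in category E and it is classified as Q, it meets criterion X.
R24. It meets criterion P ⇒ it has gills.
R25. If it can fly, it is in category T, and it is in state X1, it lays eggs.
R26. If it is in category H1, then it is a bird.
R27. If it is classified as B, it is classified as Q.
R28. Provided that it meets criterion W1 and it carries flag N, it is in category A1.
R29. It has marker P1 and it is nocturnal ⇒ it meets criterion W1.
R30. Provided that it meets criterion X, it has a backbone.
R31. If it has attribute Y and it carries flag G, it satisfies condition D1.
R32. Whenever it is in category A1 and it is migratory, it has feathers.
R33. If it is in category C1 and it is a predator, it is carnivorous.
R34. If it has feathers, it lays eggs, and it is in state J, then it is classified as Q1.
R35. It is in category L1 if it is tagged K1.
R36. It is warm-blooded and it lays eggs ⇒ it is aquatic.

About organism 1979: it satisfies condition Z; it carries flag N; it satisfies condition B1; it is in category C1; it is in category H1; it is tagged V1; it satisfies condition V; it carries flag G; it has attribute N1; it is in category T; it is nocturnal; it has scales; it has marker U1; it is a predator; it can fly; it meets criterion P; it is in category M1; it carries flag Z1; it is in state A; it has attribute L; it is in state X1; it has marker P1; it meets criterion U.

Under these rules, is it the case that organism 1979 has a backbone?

Yes

By R4 (it has attribute N1): it is tagged F.
By R5 (it satisfies condition Z, it is in category C1): it satisfies condition D.
By R6 (it satisfies condition D, it is tagged F): it is a mammal.
By R11 (it has scales, it satisfies condition B1): it is tagged K1.
By R13 (it carries flag N, it is in category T): it has attribute Y.
By R17 (it is a mammal): it is in state J.
By R20 (it carries flag G): it is classified as B.
By R21 (it is tagged V1, it is in state A): it is migratory.
By R24 (it meets criterion P): it has gills.
By R25 (it can fly, it is in category T, it is in state X1): it lays eggs.
By R26 (it is in category H1): it is a bird.
By R27 (it is classified as B): it is classified as Q.
By R29 (it has marker P1, it is nocturnal): it meets criterion W1.
By R31 (it has attribute Y, it carries flag G): it satisfies condition D1.
By R35 (it is tagged K1): it is in category L1.
By R10 (it is a bird, it has gills, it is a predator): it is classified as C.
By R12 (it satisfies condition D1, it is in category T): it is classified as E1.
By R19 (it is in category L1, it has attribute L): it is classified as J1.
By R28 (it meets criterion W1, it carries flag N): it is in category A1.
By R32 (it is in category A1, it is migratory): it has feathers.
By R34 (it has feathers, it lays eggs, it is in state J): it is classified as Q1.
By R3 (it is classified as E1, it carries flag G, it is in category T): it is in category S.
By R14 (it is classified as J1, it is in category H1, it is in category T): it has marker M.
By R7 (it has marker M, it is classified as C): it meets criterion F1.
By R8 (it meets criterion F1, it is classified as Q1): it meets criterion K.
By R1 (it meets criterion K, it is in category S): it is in category E.
By R23 (it is in category E, it is classified as Q): it meets criterion X.
By R30 (it meets criterion X): it has a backbone.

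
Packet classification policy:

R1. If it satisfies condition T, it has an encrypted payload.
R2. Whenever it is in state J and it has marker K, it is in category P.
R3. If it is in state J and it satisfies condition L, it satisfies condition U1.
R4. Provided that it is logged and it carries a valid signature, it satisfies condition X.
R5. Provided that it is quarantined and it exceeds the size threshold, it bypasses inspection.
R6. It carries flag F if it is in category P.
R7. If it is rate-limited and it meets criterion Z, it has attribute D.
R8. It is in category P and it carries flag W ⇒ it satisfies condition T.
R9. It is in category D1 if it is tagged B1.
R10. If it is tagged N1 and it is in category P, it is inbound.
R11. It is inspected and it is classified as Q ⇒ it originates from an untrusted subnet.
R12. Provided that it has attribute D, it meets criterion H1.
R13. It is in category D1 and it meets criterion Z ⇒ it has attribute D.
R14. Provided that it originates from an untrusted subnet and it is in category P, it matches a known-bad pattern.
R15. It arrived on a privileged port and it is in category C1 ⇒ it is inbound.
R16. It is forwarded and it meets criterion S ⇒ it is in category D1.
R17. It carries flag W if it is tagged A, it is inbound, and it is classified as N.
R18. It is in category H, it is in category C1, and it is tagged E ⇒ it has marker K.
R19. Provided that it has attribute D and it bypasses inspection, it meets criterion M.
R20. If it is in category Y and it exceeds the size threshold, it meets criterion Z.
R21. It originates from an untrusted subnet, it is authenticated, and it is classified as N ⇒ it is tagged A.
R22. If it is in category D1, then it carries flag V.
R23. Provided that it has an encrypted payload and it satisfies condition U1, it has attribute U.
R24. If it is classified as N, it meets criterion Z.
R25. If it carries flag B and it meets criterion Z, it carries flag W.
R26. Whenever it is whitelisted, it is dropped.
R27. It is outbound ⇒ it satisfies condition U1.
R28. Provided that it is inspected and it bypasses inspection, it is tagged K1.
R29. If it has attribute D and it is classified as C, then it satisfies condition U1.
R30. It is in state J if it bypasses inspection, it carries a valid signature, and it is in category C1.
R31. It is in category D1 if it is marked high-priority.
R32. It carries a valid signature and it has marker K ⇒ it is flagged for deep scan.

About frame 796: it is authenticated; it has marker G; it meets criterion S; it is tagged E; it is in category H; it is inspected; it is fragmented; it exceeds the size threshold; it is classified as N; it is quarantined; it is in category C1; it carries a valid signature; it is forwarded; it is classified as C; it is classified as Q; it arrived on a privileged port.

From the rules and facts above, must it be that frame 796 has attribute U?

By R5 (it is quarantined, it exceeds the size threshold): it bypasses inspection.
By R11 (it is inspected, it is classified as Q): it originates from an untrusted subnet.
By R15 (it arrived on a privileged port, it is in category C1): it is inbound.
By R16 (it is forwarded, it meets criterion S): it is in category D1.
By R18 (it is in category H, it is in category C1, it is tagged E): it has marker K.
By R21 (it originates from an untrusted subnet, it is authenticated, it is classified as N): it is tagged A.
By R24 (it is classified as N): it meets criterion Z.
By R30 (it bypasses inspection, it carries a valid signature, it is in category C1): it is in state J.
By R2 (it is in state J, it has marker K): it is in category P.
By R13 (it is in category D1, it meets criterion Z): it has attribute D.
By R17 (it is tagged A, it is inbound, it is classified as N): it carries flag W.
By R29 (it has attribute D, it is classified as C): it satisfies condition U1.
By R8 (it is in category P, it carries flag W): it satisfies condition T.
By R1 (it satisfies condition T): it has an encrypted payload.
By R23 (it has an encrypted payload, it satisfies condition U1): it has attribute U.

Yes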